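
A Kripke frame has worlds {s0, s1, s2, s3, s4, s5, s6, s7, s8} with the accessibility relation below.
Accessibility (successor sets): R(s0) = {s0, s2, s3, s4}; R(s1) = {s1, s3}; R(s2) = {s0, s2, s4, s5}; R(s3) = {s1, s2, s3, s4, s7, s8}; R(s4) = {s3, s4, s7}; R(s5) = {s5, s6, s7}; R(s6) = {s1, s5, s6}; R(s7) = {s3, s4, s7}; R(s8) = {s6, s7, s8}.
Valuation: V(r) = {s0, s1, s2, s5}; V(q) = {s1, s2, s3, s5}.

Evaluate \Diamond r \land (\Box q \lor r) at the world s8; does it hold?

No

At s8: \Diamond r is false, \Box q \lor r is false, so \Diamond r \land (\Box q \lor r) is false.
  At s8: \Diamond r requires r at some successor in {s6, s7, s8}.
    At s6: r is false.
    At s7: r is false.
    At s8: r is false.
  So \Diamond r is false at s8.
  At s8: \Box q is false, r is false, so \Box q \lor r is false.
    At s8: \Box q requires q at every successor {s6, s7, s8}.
      q fails at s6, so \Box q is false at s8.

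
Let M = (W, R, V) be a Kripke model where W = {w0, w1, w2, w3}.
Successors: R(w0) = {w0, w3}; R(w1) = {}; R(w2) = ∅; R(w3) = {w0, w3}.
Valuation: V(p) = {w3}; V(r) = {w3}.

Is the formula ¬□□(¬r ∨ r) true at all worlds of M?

No

Let φ = ¬□□(¬r ∨ r). Evaluate φ at each world:
  w0 (successors {w0, w3}): φ is false.
  w1 (successors ∅): φ is false.
  w2 (successors ∅): φ is false.
  w3 (successors {w0, w3}): φ is false.
Detail at w0 (counterexample):
  At w0: □□(¬r ∨ r) is true, so ¬□□(¬r ∨ r) is false.
    At w0: □□(¬r ∨ r) requires □(¬r ∨ r) at every successor {w0, w3}.
      At w0: □(¬r ∨ r) is true.
      At w3: □(¬r ∨ r) is true.
    So □□(¬r ∨ r) is true at w0.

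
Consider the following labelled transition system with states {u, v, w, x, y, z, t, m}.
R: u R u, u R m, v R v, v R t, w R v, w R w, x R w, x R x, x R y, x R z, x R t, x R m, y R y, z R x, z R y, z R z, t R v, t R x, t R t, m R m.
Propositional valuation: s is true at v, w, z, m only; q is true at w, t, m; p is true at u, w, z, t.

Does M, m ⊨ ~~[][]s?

Recall that []ψ holds at a world iff ψ holds at every accessible world, and <>ψ holds iff ψ holds at some accessible world.
At m: ~[][]s is false, so ~~[][]s is true.
  At m: [][]s is true, so ~[][]s is false.
    At m: [][]s requires []s at every successor {m}.
      At m: []s is true.
    So [][]s is true at m.

Yes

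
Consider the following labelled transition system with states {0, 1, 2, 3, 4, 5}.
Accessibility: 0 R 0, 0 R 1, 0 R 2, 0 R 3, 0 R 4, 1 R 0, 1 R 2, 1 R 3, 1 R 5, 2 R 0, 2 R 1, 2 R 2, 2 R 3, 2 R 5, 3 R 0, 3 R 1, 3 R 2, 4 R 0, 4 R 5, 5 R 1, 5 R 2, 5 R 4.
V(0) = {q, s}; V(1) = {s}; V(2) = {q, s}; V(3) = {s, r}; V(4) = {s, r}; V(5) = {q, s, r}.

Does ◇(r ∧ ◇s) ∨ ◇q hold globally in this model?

Let φ = ◇(r ∧ ◇s) ∨ ◇q. Evaluate φ at each world:
  0 (successors {0, 1, 2, 3, 4}): φ is true.
  1 (successors {0, 2, 3, 5}): φ is true.
  2 (successors {0, 1, 2, 3, 5}): φ is true.
  3 (successors {0, 1, 2}): φ is true.
  4 (successors {0, 5}): φ is true.
  5 (successors {1, 2, 4}): φ is true.
For instance, at 3:
  At 3: ◇(r ∧ ◇s) is false, ◇q is true, so ◇(r ∧ ◇s) ∨ ◇q is true.
    At 3: ◇(r ∧ ◇s) requires r ∧ ◇s at some successor in {0, 1, 2}.
      At 0: r ∧ ◇s is false.
      At 1: r ∧ ◇s is false.
      At 2: r ∧ ◇s is false.
    So ◇(r ∧ ◇s) is false at 3.
    At 3: ◇q requires q at some successor in {0, 1, 2}.
      q holds at 0, so ◇q is true at 3.

Yes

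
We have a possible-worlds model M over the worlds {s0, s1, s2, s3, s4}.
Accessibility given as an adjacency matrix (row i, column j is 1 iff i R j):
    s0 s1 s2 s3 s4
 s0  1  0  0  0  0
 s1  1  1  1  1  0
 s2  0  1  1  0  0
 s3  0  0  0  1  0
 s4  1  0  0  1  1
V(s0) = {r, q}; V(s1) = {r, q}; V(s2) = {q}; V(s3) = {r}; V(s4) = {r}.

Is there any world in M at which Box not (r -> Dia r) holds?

Let φ = Box not (r -> Dia r). Evaluate φ at each world:
  s0 (successors {s0}): φ is false.
  s1 (successors {s0, s1, s2, s3}): φ is false.
  s2 (successors {s1, s2}): φ is false.
  s3 (successors {s3}): φ is false.
  s4 (successors {s0, s3, s4}): φ is false.
For instance, at s3:
  At s3: Box not (r -> Dia r) requires not (r -> Dia r) at every successor {s3}.
    not (r -> Dia r) fails at s3, so Box not (r -> Dia r) is false at s3.
      At s3: r -> Dia r is true, so not (r -> Dia r) is false.

No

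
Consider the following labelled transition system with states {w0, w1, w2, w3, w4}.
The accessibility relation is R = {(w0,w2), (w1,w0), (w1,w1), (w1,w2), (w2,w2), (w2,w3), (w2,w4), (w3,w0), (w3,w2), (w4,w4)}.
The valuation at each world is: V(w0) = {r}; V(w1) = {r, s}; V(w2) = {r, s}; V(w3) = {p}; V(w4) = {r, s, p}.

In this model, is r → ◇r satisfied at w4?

Yes

At w4: r is true, ◇r is true, so r → ◇r is true.
  At w4: ◇r requires r at some successor in {w4}.
    r holds at w4, so ◇r is true at w4.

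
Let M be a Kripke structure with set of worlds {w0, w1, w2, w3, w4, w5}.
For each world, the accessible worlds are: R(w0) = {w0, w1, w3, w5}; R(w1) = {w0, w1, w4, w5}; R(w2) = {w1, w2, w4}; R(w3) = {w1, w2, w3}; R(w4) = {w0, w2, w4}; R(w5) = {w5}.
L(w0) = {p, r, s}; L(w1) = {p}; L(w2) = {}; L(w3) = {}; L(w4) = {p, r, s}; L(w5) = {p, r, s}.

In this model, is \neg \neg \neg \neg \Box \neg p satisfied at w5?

No

At w5: \neg \neg \neg \Box \neg p is true, so \neg \neg \neg \neg \Box \neg p is false.
  At w5: \neg \neg \Box \neg p is false, so \neg \neg \neg \Box \neg p is true.
    At w5: \neg \Box \neg p is true, so \neg \neg \Box \neg p is false.
      At w5: \Box \neg p is false, so \neg \Box \neg p is true.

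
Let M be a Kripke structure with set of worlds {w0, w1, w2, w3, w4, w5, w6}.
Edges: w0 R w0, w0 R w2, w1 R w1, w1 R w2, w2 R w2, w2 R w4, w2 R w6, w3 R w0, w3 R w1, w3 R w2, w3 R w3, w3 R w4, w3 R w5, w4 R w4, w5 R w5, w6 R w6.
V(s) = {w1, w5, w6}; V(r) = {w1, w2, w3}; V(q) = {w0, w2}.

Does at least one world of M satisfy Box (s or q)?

Yes

Let φ = Box (s or q). Evaluate φ at each world:
  w0 (successors {w0, w2}): φ is true.
  w1 (successors {w1, w2}): φ is true.
  w2 (successors {w2, w4, w6}): φ is false.
  w3 (successors {w0, w1, w2, w3, w4, w5}): φ is false.
  w4 (successors {w4}): φ is false.
  w5 (successors {w5}): φ is true.
  w6 (successors {w6}): φ is true.
Detail at w0 (witness):
  At w0: Box (s or q) requires s or q at every successor {w0, w2}.
    At w0: s or q is true.
    At w2: s or q is true.
  So Box (s or q) is true at w0.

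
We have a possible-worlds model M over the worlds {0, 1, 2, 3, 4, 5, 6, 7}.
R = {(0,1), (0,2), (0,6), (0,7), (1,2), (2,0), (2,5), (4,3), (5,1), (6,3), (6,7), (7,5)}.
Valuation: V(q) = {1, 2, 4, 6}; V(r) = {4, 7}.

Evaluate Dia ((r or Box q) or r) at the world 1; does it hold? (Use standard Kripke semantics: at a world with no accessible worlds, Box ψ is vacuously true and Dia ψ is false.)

At 1: Dia ((r or Box q) or r) requires (r or Box q) or r at some successor in {2}.
  At 2: (r or Box q) or r is false.
So Dia ((r or Box q) or r) is false at 1.

No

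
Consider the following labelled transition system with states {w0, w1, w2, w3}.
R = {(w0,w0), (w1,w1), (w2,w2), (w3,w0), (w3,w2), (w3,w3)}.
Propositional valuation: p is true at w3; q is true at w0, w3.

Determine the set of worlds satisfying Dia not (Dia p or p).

Recall that Dia ψ holds at a world iff ψ holds at some accessible world.
Let φ = Dia not (Dia p or p). Evaluate φ at each world:
  w0 (successors {w0}): φ is true.
  w1 (successors {w1}): φ is true.
  w2 (successors {w2}): φ is true.
  w3 (successors {w0, w2, w3}): φ is true.
For instance, at w2:
  At w2: Dia not (Dia p or p) requires not (Dia p or p) at some successor in {w2}.
    not (Dia p or p) holds at w2, so Dia not (Dia p or p) is true at w2.
      At w2: Dia p or p is false, so not (Dia p or p) is true.
Satisfying worlds: {w0, w1, w2, w3}

w0, w1, w2, w3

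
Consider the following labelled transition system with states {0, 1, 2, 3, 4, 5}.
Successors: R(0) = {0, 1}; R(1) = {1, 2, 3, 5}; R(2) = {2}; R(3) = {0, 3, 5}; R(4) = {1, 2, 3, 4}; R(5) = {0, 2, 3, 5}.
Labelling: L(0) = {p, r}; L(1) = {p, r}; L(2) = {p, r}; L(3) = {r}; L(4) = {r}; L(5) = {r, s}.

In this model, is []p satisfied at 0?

At 0: []p requires p at every successor {0, 1}.
  At 0: p is true.
  At 1: p is true.
So []p is true at 0.

Yes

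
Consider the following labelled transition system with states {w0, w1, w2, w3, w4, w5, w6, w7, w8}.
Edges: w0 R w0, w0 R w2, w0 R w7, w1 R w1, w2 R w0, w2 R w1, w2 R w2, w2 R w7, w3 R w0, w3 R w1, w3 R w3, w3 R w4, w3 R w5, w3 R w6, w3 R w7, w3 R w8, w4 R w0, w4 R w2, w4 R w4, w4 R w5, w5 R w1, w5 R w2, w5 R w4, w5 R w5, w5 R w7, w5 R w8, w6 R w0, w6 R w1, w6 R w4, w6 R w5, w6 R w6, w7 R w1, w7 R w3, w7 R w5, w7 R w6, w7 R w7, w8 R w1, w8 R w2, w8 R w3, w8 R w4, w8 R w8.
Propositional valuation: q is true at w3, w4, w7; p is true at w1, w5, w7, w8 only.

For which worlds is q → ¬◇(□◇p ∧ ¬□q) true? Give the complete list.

w0, w1, w2, w5, w6, w8

Let φ = q → ¬◇(□◇p ∧ ¬□q). Evaluate φ at each world:
  w0 (successors {w0, w2, w7}): φ is true.
  w1 (successors {w1}): φ is true.
  w2 (successors {w0, w1, w2, w7}): φ is true.
  w3 (successors {w0, w1, w3, w4, w5, w6, w7, w8}): φ is false.
  w4 (successors {w0, w2, w4, w5}): φ is false.
  w5 (successors {w1, w2, w4, w5, w7, w8}): φ is true.
  w6 (successors {w0, w1, w4, w5, w6}): φ is true.
  w7 (successors {w1, w3, w5, w6, w7}): φ is false.
  w8 (successors {w1, w2, w3, w4, w8}): φ is true.
For instance, at w6:
  At w6: q is false, ¬◇(□◇p ∧ ¬□q) is false, so q → ¬◇(□◇p ∧ ¬□q) is true.
    At w6: ◇(□◇p ∧ ¬□q) is true, so ¬◇(□◇p ∧ ¬□q) is false.
      At w6: ◇(□◇p ∧ ¬□q) requires □◇p ∧ ¬□q at some successor in {w0, w1, w4, w5, w6}.
        □◇p ∧ ¬□q holds at w0, so ◇(□◇p ∧ ¬□q) is true at w6.
Satisfying worlds: {w0, w1, w2, w5, w6, w8}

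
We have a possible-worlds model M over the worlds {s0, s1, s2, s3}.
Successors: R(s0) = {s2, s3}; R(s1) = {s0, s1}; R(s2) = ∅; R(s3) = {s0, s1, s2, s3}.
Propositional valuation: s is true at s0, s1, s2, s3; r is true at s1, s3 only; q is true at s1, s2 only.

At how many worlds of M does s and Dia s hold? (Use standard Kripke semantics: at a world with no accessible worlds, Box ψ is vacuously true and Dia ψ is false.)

3

Recall that Dia ψ holds at a world iff ψ holds at some accessible world.
Let φ = s and Dia s. Evaluate φ at each world:
  s0 (successors {s2, s3}): φ is true.
  s1 (successors {s0, s1}): φ is true.
  s2 (successors ∅): φ is false.
  s3 (successors {s0, s1, s2, s3}): φ is true.
For instance, at s3:
  At s3: s is true, Dia s is true, so s and Dia s is true.
    At s3: Dia s requires s at some successor in {s0, s1, s2, s3}.
      s holds at s0, so Dia s is true at s3.
Satisfying worlds: {s0, s1, s3}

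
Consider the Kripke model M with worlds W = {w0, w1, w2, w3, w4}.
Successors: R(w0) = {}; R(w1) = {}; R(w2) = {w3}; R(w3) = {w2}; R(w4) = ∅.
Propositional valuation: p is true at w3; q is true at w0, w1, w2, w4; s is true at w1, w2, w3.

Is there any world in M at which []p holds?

Yes

Let φ = []p. Evaluate φ at each world:
  w0 (successors ∅): φ is true.
  w1 (successors ∅): φ is true.
  w2 (successors {w3}): φ is true.
  w3 (successors {w2}): φ is false.
  w4 (successors ∅): φ is true.
Detail at w0 (witness):
  At w0: no accessible worlds, so []p holds vacuously.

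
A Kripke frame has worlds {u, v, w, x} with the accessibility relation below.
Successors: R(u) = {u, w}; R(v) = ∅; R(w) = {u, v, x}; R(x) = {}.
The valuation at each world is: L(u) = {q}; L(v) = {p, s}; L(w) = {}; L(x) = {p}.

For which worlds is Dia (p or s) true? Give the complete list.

Let φ = Dia (p or s). Evaluate φ at each world:
  u (successors {u, w}): φ is false.
  v (successors ∅): φ is false.
  w (successors {u, v, x}): φ is true.
  x (successors ∅): φ is false.
For instance, at w:
  At w: Dia (p or s) requires p or s at some successor in {u, v, x}.
    p or s holds at v, so Dia (p or s) is true at w.
Satisfying worlds: {w}

w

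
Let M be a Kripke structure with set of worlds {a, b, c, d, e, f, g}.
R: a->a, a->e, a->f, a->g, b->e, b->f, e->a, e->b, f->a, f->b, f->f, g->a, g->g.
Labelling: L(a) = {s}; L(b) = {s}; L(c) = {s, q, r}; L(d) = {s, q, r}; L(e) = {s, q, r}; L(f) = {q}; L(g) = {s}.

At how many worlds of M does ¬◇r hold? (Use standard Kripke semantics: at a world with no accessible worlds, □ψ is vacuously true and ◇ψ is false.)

Let φ = ¬◇r. Evaluate φ at each world:
  a (successors {a, e, f, g}): φ is false.
  b (successors {e, f}): φ is false.
  c (successors ∅): φ is true.
  d (successors ∅): φ is true.
  e (successors {a, b}): φ is true.
  f (successors {a, b, f}): φ is true.
  g (successors {a, g}): φ is true.
For instance, at e:
  At e: ◇r is false, so ¬◇r is true.
    At e: ◇r requires r at some successor in {a, b}.
      At a: r is false.
      At b: r is false.
    So ◇r is false at e.
Satisfying worlds: {c, d, e, f, g}

5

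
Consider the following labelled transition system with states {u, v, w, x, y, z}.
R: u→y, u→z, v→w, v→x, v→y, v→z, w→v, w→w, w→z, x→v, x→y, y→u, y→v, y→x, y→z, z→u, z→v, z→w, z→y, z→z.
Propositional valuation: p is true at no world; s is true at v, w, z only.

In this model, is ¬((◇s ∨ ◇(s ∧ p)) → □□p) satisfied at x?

At x: (◇s ∨ ◇(s ∧ p)) → □□p is false, so ¬((◇s ∨ ◇(s ∧ p)) → □□p) is true.
  At x: ◇s ∨ ◇(s ∧ p) is true, □□p is false, so (◇s ∨ ◇(s ∧ p)) → □□p is false.
    At x: ◇s is true, ◇(s ∧ p) is false, so ◇s ∨ ◇(s ∧ p) is true.
      At x: ◇s requires s at some successor in {v, y}.
        s holds at v, so ◇s is true at x.
      At x: ◇(s ∧ p) requires s ∧ p at some successor in {v, y}.
        At v: s ∧ p is false.
        At y: s ∧ p is false.
      So ◇(s ∧ p) is false at x.
    At x: □□p requires □p at every successor {v, y}.
      □p fails at v, so □□p is false at x.

Yes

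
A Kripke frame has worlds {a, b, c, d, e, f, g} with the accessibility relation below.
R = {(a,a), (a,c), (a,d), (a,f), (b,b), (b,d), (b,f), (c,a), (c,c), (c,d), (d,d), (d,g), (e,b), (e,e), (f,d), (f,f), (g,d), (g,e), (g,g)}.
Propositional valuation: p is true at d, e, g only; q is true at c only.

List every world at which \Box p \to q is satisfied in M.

a, b, c, e, f

Let φ = \Box p \to q. Evaluate φ at each world:
  a (successors {a, c, d, f}): φ is true.
  b (successors {b, d, f}): φ is true.
  c (successors {a, c, d}): φ is true.
  d (successors {d, g}): φ is false.
  e (successors {b, e}): φ is true.
  f (successors {d, f}): φ is true.
  g (successors {d, e, g}): φ is false.
For instance, at c:
  At c: \Box p is false, q is true, so \Box p \to q is true.
    At c: \Box p requires p at every successor {a, c, d}.
      p fails at a, so \Box p is false at c.
Satisfying worlds: {a, b, c, e, f}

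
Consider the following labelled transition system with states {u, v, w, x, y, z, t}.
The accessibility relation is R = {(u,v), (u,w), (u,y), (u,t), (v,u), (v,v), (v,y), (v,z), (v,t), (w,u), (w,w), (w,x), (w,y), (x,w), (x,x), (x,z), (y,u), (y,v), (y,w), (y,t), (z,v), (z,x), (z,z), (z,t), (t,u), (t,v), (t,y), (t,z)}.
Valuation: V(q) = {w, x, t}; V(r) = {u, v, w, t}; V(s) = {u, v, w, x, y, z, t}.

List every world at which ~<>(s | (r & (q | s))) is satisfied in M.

Let φ = ~<>(s | (r & (q | s))). Evaluate φ at each world:
  u (successors {v, w, y, t}): φ is false.
  v (successors {u, v, y, z, t}): φ is false.
  w (successors {u, w, x, y}): φ is false.
  x (successors {w, x, z}): φ is false.
  y (successors {u, v, w, t}): φ is false.
  z (successors {v, x, z, t}): φ is false.
  t (successors {u, v, y, z}): φ is false.
For instance, at v:
  At v: <>(s | (r & (q | s))) is true, so ~<>(s | (r & (q | s))) is false.
    At v: <>(s | (r & (q | s))) requires s | (r & (q | s)) at some successor in {u, v, y, z, t}.
      s | (r & (q | s)) holds at u, so <>(s | (r & (q | s))) is true at v.
Satisfying worlds: none.

none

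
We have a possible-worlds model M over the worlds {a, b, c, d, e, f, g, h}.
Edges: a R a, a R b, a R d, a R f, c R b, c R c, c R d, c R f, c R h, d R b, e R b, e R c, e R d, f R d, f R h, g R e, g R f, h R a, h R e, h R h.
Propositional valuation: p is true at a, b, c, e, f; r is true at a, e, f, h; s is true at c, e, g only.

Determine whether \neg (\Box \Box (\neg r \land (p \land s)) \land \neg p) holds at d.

Recall that \Box ψ holds at a world iff ψ holds at every accessible world, and \Diamond ψ holds iff ψ holds at some accessible world.
At d: \Box \Box (\neg r \land (p \land s)) \land \neg p is true, so \neg (\Box \Box (\neg r \land (p \land s)) \land \neg p) is false.
  At d: \Box \Box (\neg r \land (p \land s)) is true, \neg p is true, so \Box \Box (\neg r \land (p \land s)) \land \neg p is true.
    At d: \Box \Box (\neg r \land (p \land s)) requires \Box (\neg r \land (p \land s)) at every successor {b}.
      At b: \Box (\neg r \land (p \land s)) is true.
    So \Box \Box (\neg r \land (p \land s)) is true at d.

No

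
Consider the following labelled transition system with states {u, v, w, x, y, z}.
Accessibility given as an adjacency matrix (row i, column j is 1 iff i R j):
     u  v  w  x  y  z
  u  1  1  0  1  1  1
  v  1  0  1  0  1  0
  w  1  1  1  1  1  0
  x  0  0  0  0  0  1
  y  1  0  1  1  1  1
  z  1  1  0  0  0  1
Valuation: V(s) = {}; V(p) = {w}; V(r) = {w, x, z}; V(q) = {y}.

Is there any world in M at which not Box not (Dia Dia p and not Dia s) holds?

Let φ = not Box not (Dia Dia p and not Dia s). Evaluate φ at each world:
  u (successors {u, v, x, y, z}): φ is true.
  v (successors {u, w, y}): φ is true.
  w (successors {u, v, w, x, y}): φ is true.
  x (successors {z}): φ is true.
  y (successors {u, w, x, y, z}): φ is true.
  z (successors {u, v, z}): φ is true.
Detail at u (witness):
  At u: Box not (Dia Dia p and not Dia s) is false, so not Box not (Dia Dia p and not Dia s) is true.
    At u: Box not (Dia Dia p and not Dia s) requires not (Dia Dia p and not Dia s) at every successor {u, v, x, y, z}.
      not (Dia Dia p and not Dia s) fails at u, so Box not (Dia Dia p and not Dia s) is false at u.

Yes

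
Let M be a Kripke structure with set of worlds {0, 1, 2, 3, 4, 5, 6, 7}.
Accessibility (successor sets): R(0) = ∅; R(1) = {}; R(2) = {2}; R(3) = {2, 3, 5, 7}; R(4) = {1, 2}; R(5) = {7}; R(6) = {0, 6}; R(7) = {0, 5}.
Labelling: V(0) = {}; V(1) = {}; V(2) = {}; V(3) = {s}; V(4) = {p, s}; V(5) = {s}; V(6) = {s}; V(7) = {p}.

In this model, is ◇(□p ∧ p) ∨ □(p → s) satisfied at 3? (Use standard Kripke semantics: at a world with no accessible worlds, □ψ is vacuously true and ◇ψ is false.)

At 3: ◇(□p ∧ p) is false, □(p → s) is false, so ◇(□p ∧ p) ∨ □(p → s) is false.
  At 3: ◇(□p ∧ p) requires □p ∧ p at some successor in {2, 3, 5, 7}.
    At 2: □p ∧ p is false.
    At 3: □p ∧ p is false.
    At 5: □p ∧ p is false.
    At 7: □p ∧ p is false.
  So ◇(□p ∧ p) is false at 3.
  At 3: □(p → s) requires p → s at every successor {2, 3, 5, 7}.
    p → s fails at 7, so □(p → s) is false at 3.

No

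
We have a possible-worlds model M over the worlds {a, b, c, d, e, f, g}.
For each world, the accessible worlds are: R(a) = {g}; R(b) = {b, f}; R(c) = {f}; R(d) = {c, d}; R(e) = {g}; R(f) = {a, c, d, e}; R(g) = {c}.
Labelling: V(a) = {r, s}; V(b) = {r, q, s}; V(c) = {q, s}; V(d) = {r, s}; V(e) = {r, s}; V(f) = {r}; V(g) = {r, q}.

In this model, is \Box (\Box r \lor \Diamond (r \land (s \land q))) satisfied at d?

At d: \Box (\Box r \lor \Diamond (r \land (s \land q))) requires \Box r \lor \Diamond (r \land (s \land q)) at every successor {c, d}.
  \Box r \lor \Diamond (r \land (s \land q)) fails at d, so \Box (\Box r \lor \Diamond (r \land (s \land q))) is false at d.
    At d: \Box r is false, \Diamond (r \land (s \land q)) is false, so \Box r \lor \Diamond (r \land (s \land q)) is false.
      At d: \Box r requires r at every successor {c, d}.
        r fails at c, so \Box r is false at d.
      At d: \Diamond (r \land (s \land q)) requires r \land (s \land q) at some successor in {c, d}.
        At c: r \land (s \land q) is false.
        At d: r \land (s \land q) is false.
      So \Diamond (r \land (s \land q)) is false at d.

No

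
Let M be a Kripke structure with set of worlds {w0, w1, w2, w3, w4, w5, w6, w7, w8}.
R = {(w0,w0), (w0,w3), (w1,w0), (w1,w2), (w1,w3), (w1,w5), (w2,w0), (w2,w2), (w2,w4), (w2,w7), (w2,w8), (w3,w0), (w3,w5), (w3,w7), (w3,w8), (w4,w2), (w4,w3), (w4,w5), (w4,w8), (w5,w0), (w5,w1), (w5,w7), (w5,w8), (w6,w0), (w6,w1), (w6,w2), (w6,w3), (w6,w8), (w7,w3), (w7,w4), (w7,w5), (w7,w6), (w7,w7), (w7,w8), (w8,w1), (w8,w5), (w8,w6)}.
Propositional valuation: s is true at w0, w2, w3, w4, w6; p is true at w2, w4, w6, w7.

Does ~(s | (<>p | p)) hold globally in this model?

Recall that <>ψ holds at a world iff ψ holds at some accessible world.
Let φ = ~(s | (<>p | p)). Evaluate φ at each world:
  w0 (successors {w0, w3}): φ is false.
  w1 (successors {w0, w2, w3, w5}): φ is false.
  w2 (successors {w0, w2, w4, w7, w8}): φ is false.
  w3 (successors {w0, w5, w7, w8}): φ is false.
  w4 (successors {w2, w3, w5, w8}): φ is false.
  w5 (successors {w0, w1, w7, w8}): φ is false.
  w6 (successors {w0, w1, w2, w3, w8}): φ is false.
  w7 (successors {w3, w4, w5, w6, w7, w8}): φ is false.
  w8 (successors {w1, w5, w6}): φ is false.
Detail at w0 (counterexample):
  At w0: s | (<>p | p) is true, so ~(s | (<>p | p)) is false.
    At w0: s is true, <>p | p is false, so s | (<>p | p) is true.
      At w0: <>p is false, p is false, so <>p | p is false.

No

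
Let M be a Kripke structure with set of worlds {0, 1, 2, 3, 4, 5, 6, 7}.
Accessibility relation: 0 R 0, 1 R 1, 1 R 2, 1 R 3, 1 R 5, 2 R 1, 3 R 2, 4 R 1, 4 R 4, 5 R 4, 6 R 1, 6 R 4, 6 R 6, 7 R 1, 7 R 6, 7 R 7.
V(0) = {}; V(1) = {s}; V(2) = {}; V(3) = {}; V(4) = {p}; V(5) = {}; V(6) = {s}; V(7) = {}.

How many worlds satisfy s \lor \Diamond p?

Let φ = s \lor \Diamond p. Evaluate φ at each world:
  0 (successors {0}): φ is false.
  1 (successors {1, 2, 3, 5}): φ is true.
  2 (successors {1}): φ is false.
  3 (successors {2}): φ is false.
  4 (successors {1, 4}): φ is true.
  5 (successors {4}): φ is true.
  6 (successors {1, 4, 6}): φ is true.
  7 (successors {1, 6, 7}): φ is false.
For instance, at 3:
  At 3: s is false, \Diamond p is false, so s \lor \Diamond p is false.
    At 3: \Diamond p requires p at some successor in {2}.
      At 2: p is false.
    So \Diamond p is false at 3.
Satisfying worlds: {1, 4, 5, 6}

4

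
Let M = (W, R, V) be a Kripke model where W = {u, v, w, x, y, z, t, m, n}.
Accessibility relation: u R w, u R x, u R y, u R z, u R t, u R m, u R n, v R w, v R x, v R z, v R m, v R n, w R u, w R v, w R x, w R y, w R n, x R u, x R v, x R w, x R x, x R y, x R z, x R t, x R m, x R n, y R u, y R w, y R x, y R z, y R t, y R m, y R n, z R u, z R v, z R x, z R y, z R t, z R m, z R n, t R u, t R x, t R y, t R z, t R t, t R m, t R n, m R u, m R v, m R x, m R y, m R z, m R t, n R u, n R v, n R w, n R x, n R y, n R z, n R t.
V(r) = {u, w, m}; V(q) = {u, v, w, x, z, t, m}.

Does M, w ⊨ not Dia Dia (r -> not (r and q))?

No

At w: Dia Dia (r -> not (r and q)) is true, so not Dia Dia (r -> not (r and q)) is false.
  At w: Dia Dia (r -> not (r and q)) requires Dia (r -> not (r and q)) at some successor in {u, v, x, y, n}.
    Dia (r -> not (r and q)) holds at u, so Dia Dia (r -> not (r and q)) is true at w.
      At u: Dia (r -> not (r and q)) requires r -> not (r and q) at some successor in {w, x, y, z, t, m, n}.
        r -> not (r and q) holds at x, so Dia (r -> not (r and q)) is true at u.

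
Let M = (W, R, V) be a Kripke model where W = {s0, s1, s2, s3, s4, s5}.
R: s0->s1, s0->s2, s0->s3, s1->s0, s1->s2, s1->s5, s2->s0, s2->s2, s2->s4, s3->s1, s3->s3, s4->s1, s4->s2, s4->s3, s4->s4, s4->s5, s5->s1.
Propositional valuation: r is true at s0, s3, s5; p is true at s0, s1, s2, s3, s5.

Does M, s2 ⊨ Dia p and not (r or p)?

No

Recall that Dia ψ holds at a world iff ψ holds at some accessible world.
At s2: Dia p is true, not (r or p) is false, so Dia p and not (r or p) is false.
  At s2: Dia p requires p at some successor in {s0, s2, s4}.
    p holds at s0, so Dia p is true at s2.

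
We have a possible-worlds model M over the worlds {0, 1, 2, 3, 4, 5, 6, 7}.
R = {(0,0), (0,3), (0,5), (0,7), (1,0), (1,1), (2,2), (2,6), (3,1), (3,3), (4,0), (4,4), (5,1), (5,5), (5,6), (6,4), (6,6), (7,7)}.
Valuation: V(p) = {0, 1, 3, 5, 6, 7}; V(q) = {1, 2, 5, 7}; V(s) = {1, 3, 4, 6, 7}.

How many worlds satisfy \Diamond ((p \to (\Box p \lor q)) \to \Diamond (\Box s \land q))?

7

Let φ = \Diamond ((p \to (\Box p \lor q)) \to \Diamond (\Box s \land q)). Evaluate φ at each world:
  0 (successors {0, 3, 5, 7}): φ is true.
  1 (successors {0, 1}): φ is true.
  2 (successors {2, 6}): φ is true.
  3 (successors {1, 3}): φ is false.
  4 (successors {0, 4}): φ is true.
  5 (successors {1, 5, 6}): φ is true.
  6 (successors {4, 6}): φ is true.
  7 (successors {7}): φ is true.
For instance, at 1:
  At 1: \Diamond ((p \to (\Box p \lor q)) \to \Diamond (\Box s \land q)) requires (p \to (\Box p \lor q)) \to \Diamond (\Box s \land q) at some successor in {0, 1}.
    (p \to (\Box p \lor q)) \to \Diamond (\Box s \land q) holds at 0, so \Diamond ((p \to (\Box p \lor q)) \to \Diamond (\Box s \land q)) is true at 1.
      At 0: p \to (\Box p \lor q) is true, \Diamond (\Box s \land q) is true, so (p \to (\Box p \lor q)) \to \Diamond (\Box s \land q) is true.
Satisfying worlds: {0, 1, 2, 4, 5, 6, 7}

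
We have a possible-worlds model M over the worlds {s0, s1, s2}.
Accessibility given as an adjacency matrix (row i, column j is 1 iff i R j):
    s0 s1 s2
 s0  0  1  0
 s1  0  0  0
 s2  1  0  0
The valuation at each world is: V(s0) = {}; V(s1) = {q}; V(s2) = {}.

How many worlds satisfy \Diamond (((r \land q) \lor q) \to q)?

Let φ = \Diamond (((r \land q) \lor q) \to q). Evaluate φ at each world:
  s0 (successors {s1}): φ is true.
  s1 (successors ∅): φ is false.
  s2 (successors {s0}): φ is true.
For instance, at s2:
  At s2: \Diamond (((r \land q) \lor q) \to q) requires ((r \land q) \lor q) \to q at some successor in {s0}.
    ((r \land q) \lor q) \to q holds at s0, so \Diamond (((r \land q) \lor q) \to q) is true at s2.
Satisfying worlds: {s0, s2}

2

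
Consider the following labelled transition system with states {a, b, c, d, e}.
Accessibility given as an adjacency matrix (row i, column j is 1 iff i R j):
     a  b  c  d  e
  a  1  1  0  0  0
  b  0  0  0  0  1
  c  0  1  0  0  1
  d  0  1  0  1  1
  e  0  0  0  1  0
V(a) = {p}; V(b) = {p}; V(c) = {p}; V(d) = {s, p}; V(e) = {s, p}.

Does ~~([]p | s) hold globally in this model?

Recall that []ψ holds at a world iff ψ holds at every accessible world, and <>ψ holds iff ψ holds at some accessible world.
Let φ = ~~([]p | s). Evaluate φ at each world:
  a (successors {a, b}): φ is true.
  b (successors {e}): φ is true.
  c (successors {b, e}): φ is true.
  d (successors {b, d, e}): φ is true.
  e (successors {d}): φ is true.
For instance, at e:
  At e: ~([]p | s) is false, so ~~([]p | s) is true.
    At e: []p | s is true, so ~([]p | s) is false.
      At e: []p is true, s is true, so []p | s is true.

Yes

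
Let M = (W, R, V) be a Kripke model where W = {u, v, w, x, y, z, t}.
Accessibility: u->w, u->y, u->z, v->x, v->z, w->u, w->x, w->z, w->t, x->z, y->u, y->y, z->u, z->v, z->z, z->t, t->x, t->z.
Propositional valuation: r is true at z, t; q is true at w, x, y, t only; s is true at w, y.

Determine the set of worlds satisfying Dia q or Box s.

u, v, w, y, z, t

Recall that Box ψ holds at a world iff ψ holds at every accessible world, and Dia ψ holds iff ψ holds at some accessible world.
Let φ = Dia q or Box s. Evaluate φ at each world:
  u (successors {w, y, z}): φ is true.
  v (successors {x, z}): φ is true.
  w (successors {u, x, z, t}): φ is true.
  x (successors {z}): φ is false.
  y (successors {u, y}): φ is true.
  z (successors {u, v, z, t}): φ is true.
  t (successors {x, z}): φ is true.
For instance, at t:
  At t: Dia q is true, Box s is false, so Dia q or Box s is true.
    At t: Dia q requires q at some successor in {x, z}.
      q holds at x, so Dia q is true at t.
    At t: Box s requires s at every successor {x, z}.
      s fails at x, so Box s is false at t.
Satisfying worlds: {u, v, w, y, z, t}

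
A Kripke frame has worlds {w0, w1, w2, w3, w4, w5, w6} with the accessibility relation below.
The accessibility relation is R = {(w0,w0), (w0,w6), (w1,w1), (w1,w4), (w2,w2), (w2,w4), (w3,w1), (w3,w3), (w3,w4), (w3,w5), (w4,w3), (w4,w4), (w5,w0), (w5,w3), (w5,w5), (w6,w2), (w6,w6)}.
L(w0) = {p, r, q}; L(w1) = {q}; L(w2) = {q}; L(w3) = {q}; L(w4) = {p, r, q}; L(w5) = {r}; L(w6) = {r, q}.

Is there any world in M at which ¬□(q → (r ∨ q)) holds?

Let φ = ¬□(q → (r ∨ q)). Evaluate φ at each world:
  w0 (successors {w0, w6}): φ is false.
  w1 (successors {w1, w4}): φ is false.
  w2 (successors {w2, w4}): φ is false.
  w3 (successors {w1, w3, w4, w5}): φ is false.
  w4 (successors {w3, w4}): φ is false.
  w5 (successors {w0, w3, w5}): φ is false.
  w6 (successors {w2, w6}): φ is false.
For instance, at w0:
  At w0: □(q → (r ∨ q)) is true, so ¬□(q → (r ∨ q)) is false.
    At w0: □(q → (r ∨ q)) requires q → (r ∨ q) at every successor {w0, w6}.
      At w0: q → (r ∨ q) is true.
      At w6: q → (r ∨ q) is true.
    So □(q → (r ∨ q)) is true at w0.

No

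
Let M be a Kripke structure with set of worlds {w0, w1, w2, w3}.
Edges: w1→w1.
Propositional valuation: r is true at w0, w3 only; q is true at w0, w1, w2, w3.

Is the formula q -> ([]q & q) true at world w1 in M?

At w1: q is true, []q & q is true, so q -> ([]q & q) is true.
  At w1: []q is true, q is true, so []q & q is true.
    At w1: []q requires q at every successor {w1}.
      At w1: q is true.
    So []q is true at w1.

Yes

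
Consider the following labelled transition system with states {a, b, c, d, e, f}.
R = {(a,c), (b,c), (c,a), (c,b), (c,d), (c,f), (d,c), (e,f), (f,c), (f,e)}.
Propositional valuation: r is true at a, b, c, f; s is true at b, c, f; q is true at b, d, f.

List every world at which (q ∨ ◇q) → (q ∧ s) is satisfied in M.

Let φ = (q ∨ ◇q) → (q ∧ s). Evaluate φ at each world:
  a (successors {c}): φ is true.
  b (successors {c}): φ is true.
  c (successors {a, b, d, f}): φ is false.
  d (successors {c}): φ is false.
  e (successors {f}): φ is false.
  f (successors {c, e}): φ is true.
For instance, at f:
  At f: q ∨ ◇q is true, q ∧ s is true, so (q ∨ ◇q) → (q ∧ s) is true.
    At f: q is true, ◇q is false, so q ∨ ◇q is true.
      At f: ◇q requires q at some successor in {c, e}.
        At c: q is false.
        At e: q is false.
      So ◇q is false at f.
Satisfying worlds: {a, b, f}

a, b, f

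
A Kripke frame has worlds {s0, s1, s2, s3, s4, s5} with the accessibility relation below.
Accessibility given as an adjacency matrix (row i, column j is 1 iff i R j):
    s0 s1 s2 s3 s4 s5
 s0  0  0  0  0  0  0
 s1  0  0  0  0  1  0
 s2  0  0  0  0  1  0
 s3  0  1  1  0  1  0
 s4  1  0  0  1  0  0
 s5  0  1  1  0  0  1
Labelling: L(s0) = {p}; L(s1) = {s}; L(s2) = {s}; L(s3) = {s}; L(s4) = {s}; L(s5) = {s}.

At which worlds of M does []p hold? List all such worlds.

Let φ = []p. Evaluate φ at each world:
  s0 (successors ∅): φ is true.
  s1 (successors {s4}): φ is false.
  s2 (successors {s4}): φ is false.
  s3 (successors {s1, s2, s4}): φ is false.
  s4 (successors {s0, s3}): φ is false.
  s5 (successors {s1, s2, s5}): φ is false.
For instance, at s2:
  At s2: []p requires p at every successor {s4}.
    p fails at s4, so []p is false at s2.
Satisfying worlds: {s0}

s0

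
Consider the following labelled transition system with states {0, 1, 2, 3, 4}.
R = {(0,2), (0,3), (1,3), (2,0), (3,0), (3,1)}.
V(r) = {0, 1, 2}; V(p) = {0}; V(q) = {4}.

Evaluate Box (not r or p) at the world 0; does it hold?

No

At 0: Box (not r or p) requires not r or p at every successor {2, 3}.
  not r or p fails at 2, so Box (not r or p) is false at 0.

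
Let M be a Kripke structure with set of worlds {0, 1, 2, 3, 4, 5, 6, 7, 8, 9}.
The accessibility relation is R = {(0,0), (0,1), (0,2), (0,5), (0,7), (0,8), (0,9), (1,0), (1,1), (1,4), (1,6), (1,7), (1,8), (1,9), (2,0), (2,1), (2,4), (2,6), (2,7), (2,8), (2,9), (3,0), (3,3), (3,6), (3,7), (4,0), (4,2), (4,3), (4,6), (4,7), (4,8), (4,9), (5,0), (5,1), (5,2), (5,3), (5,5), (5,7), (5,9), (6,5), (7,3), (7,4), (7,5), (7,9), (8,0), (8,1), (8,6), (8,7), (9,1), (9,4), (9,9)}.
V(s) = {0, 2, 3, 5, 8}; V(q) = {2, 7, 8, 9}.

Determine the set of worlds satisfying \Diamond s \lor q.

0, 1, 2, 3, 4, 5, 6, 7, 8, 9

Recall that \Diamond ψ holds at a world iff ψ holds at some accessible world.
Let φ = \Diamond s \lor q. Evaluate φ at each world:
  0 (successors {0, 1, 2, 5, 7, 8, 9}): φ is true.
  1 (successors {0, 1, 4, 6, 7, 8, 9}): φ is true.
  2 (successors {0, 1, 4, 6, 7, 8, 9}): φ is true.
  3 (successors {0, 3, 6, 7}): φ is true.
  4 (successors {0, 2, 3, 6, 7, 8, 9}): φ is true.
  5 (successors {0, 1, 2, 3, 5, 7, 9}): φ is true.
  6 (successors {5}): φ is true.
  7 (successors {3, 4, 5, 9}): φ is true.
  8 (successors {0, 1, 6, 7}): φ is true.
  9 (successors {1, 4, 9}): φ is true.
For instance, at 1:
  At 1: \Diamond s is true, q is false, so \Diamond s \lor q is true.
    At 1: \Diamond s requires s at some successor in {0, 1, 4, 6, 7, 8, 9}.
      s holds at 0, so \Diamond s is true at 1.
Satisfying worlds: {0, 1, 2, 3, 4, 5, 6, 7, 8, 9}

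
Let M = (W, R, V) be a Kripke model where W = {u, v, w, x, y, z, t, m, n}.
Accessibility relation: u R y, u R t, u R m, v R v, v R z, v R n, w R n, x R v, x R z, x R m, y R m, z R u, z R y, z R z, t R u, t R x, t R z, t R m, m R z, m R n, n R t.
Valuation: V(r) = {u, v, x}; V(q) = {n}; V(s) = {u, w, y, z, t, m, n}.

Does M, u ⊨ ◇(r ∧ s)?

At u: ◇(r ∧ s) requires r ∧ s at some successor in {y, t, m}.
  At y: r ∧ s is false.
  At t: r ∧ s is false.
  At m: r ∧ s is false.
So ◇(r ∧ s) is false at u.

No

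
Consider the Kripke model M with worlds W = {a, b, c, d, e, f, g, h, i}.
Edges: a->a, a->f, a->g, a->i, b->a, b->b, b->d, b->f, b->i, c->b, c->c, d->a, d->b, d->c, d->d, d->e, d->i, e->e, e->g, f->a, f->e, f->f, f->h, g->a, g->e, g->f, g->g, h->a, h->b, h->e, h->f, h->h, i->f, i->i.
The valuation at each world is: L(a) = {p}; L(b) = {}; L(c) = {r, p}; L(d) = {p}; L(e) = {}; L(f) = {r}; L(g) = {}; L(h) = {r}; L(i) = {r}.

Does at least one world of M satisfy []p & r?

No

Recall that []ψ holds at a world iff ψ holds at every accessible world, and <>ψ holds iff ψ holds at some accessible world.
Let φ = []p & r. Evaluate φ at each world:
  a (successors {a, f, g, i}): φ is false.
  b (successors {a, b, d, f, i}): φ is false.
  c (successors {b, c}): φ is false.
  d (successors {a, b, c, d, e, i}): φ is false.
  e (successors {e, g}): φ is false.
  f (successors {a, e, f, h}): φ is false.
  g (successors {a, e, f, g}): φ is false.
  h (successors {a, b, e, f, h}): φ is false.
  i (successors {f, i}): φ is false.
For instance, at g:
  At g: []p is false, r is false, so []p & r is false.
    At g: []p requires p at every successor {a, e, f, g}.
      p fails at e, so []p is false at g.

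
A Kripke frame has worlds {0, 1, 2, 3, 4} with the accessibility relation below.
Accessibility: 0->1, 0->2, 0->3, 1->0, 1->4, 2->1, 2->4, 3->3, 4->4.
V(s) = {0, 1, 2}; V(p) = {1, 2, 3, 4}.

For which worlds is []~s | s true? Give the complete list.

Let φ = []~s | s. Evaluate φ at each world:
  0 (successors {1, 2, 3}): φ is true.
  1 (successors {0, 4}): φ is true.
  2 (successors {1, 4}): φ is true.
  3 (successors {3}): φ is true.
  4 (successors {4}): φ is true.
For instance, at 2:
  At 2: []~s is false, s is true, so []~s | s is true.
    At 2: []~s requires ~s at every successor {1, 4}.
      ~s fails at 1, so []~s is false at 2.
Satisfying worlds: {0, 1, 2, 3, 4}

0, 1, 2, 3, 4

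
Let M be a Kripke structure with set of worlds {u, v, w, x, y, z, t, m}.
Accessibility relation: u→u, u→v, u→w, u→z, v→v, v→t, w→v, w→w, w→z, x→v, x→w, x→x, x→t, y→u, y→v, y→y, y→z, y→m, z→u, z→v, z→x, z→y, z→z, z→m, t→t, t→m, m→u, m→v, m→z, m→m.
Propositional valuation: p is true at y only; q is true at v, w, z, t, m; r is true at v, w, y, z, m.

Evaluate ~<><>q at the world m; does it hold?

No

At m: <><>q is true, so ~<><>q is false.
  At m: <><>q requires <>q at some successor in {u, v, z, m}.
    <>q holds at u, so <><>q is true at m.
      At u: <>q requires q at some successor in {u, v, w, z}.
        q holds at v, so <>q is true at u.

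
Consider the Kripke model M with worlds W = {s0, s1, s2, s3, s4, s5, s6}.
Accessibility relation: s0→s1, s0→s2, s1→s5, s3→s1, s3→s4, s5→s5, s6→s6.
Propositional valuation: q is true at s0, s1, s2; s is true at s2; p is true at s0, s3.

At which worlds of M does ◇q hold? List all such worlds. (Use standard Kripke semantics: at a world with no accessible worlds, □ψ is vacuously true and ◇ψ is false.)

s0, s3

Let φ = ◇q. Evaluate φ at each world:
  s0 (successors {s1, s2}): φ is true.
  s1 (successors {s5}): φ is false.
  s2 (successors ∅): φ is false.
  s3 (successors {s1, s4}): φ is true.
  s4 (successors ∅): φ is false.
  s5 (successors {s5}): φ is false.
  s6 (successors {s6}): φ is false.
For instance, at s5:
  At s5: ◇q requires q at some successor in {s5}.
    At s5: q is false.
  So ◇q is false at s5.
Satisfying worlds: {s0, s3}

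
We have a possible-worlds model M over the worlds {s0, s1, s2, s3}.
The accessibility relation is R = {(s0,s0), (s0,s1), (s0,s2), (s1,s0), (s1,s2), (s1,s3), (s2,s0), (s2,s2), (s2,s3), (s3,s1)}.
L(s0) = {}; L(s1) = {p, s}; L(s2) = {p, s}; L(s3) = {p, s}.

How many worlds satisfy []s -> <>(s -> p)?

Let φ = []s -> <>(s -> p). Evaluate φ at each world:
  s0 (successors {s0, s1, s2}): φ is true.
  s1 (successors {s0, s2, s3}): φ is true.
  s2 (successors {s0, s2, s3}): φ is true.
  s3 (successors {s1}): φ is true.
For instance, at s1:
  At s1: []s is false, <>(s -> p) is true, so []s -> <>(s -> p) is true.
    At s1: []s requires s at every successor {s0, s2, s3}.
      s fails at s0, so []s is false at s1.
    At s1: <>(s -> p) requires s -> p at some successor in {s0, s2, s3}.
      s -> p holds at s0, so <>(s -> p) is true at s1.
Satisfying worlds: {s0, s1, s2, s3}

4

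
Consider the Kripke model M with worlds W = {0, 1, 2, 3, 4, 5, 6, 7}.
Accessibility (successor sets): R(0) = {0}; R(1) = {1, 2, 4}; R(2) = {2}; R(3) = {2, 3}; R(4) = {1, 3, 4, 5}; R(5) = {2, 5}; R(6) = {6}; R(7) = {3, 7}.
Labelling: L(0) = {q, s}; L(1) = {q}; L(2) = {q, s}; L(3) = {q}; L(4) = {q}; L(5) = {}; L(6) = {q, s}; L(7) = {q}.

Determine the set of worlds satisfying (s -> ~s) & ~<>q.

none

Let φ = (s -> ~s) & ~<>q. Evaluate φ at each world:
  0 (successors {0}): φ is false.
  1 (successors {1, 2, 4}): φ is false.
  2 (successors {2}): φ is false.
  3 (successors {2, 3}): φ is false.
  4 (successors {1, 3, 4, 5}): φ is false.
  5 (successors {2, 5}): φ is false.
  6 (successors {6}): φ is false.
  7 (successors {3, 7}): φ is false.
For instance, at 4:
  At 4: s -> ~s is true, ~<>q is false, so (s -> ~s) & ~<>q is false.
    At 4: <>q is true, so ~<>q is false.
      At 4: <>q requires q at some successor in {1, 3, 4, 5}.
        q holds at 1, so <>q is true at 4.
Satisfying worlds: none.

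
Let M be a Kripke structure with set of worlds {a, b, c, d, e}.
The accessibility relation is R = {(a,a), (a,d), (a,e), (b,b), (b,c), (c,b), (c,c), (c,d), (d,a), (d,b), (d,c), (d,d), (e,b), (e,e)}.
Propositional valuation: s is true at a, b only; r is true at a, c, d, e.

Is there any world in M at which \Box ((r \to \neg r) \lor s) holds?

No

Let φ = \Box ((r \to \neg r) \lor s). Evaluate φ at each world:
  a (successors {a, d, e}): φ is false.
  b (successors {b, c}): φ is false.
  c (successors {b, c, d}): φ is false.
  d (successors {a, b, c, d}): φ is false.
  e (successors {b, e}): φ is false.
For instance, at b:
  At b: \Box ((r \to \neg r) \lor s) requires (r \to \neg r) \lor s at every successor {b, c}.
    (r \to \neg r) \lor s fails at c, so \Box ((r \to \neg r) \lor s) is false at b.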